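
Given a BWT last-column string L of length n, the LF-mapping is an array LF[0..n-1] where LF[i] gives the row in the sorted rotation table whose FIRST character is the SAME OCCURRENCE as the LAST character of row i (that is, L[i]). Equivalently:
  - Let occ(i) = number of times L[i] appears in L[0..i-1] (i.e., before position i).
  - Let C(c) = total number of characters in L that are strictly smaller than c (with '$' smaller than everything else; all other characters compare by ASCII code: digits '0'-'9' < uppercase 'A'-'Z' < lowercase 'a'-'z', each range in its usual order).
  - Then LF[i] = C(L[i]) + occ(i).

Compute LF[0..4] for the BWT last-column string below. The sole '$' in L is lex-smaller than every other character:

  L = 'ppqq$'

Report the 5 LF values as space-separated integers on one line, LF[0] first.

Char counts: '$':1, 'p':2, 'q':2
C (first-col start): C('$')=0, C('p')=1, C('q')=3
L[0]='p': occ=0, LF[0]=C('p')+0=1+0=1
L[1]='p': occ=1, LF[1]=C('p')+1=1+1=2
L[2]='q': occ=0, LF[2]=C('q')+0=3+0=3
L[3]='q': occ=1, LF[3]=C('q')+1=3+1=4
L[4]='$': occ=0, LF[4]=C('$')+0=0+0=0

Answer: 1 2 3 4 0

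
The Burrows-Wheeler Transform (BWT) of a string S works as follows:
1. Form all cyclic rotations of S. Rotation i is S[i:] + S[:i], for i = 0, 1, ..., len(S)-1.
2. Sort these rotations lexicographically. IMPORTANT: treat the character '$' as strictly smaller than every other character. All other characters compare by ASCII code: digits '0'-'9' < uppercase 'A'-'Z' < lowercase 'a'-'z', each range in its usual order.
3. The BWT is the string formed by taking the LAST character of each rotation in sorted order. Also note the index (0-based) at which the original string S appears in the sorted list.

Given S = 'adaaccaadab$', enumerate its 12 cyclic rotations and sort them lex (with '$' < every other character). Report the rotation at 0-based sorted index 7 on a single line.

All 12 rotations (rotation i = S[i:]+S[:i]):
  rot[0] = adaaccaadab$
  rot[1] = daaccaadab$a
  rot[2] = aaccaadab$ad
  rot[3] = accaadab$ada
  rot[4] = ccaadab$adaa
  rot[5] = caadab$adaac
  rot[6] = aadab$adaacc
  rot[7] = adab$adaacca
  rot[8] = dab$adaaccaa
  rot[9] = ab$adaaccaad
  rot[10] = b$adaaccaada
  rot[11] = $adaaccaadab
Sorted (with $ < everything):
  sorted[0] = $adaaccaadab
  sorted[1] = aaccaadab$ad
  sorted[2] = aadab$adaacc
  sorted[3] = ab$adaaccaad
  sorted[4] = accaadab$ada
  sorted[5] = adaaccaadab$
  sorted[6] = adab$adaacca
  sorted[7] = b$adaaccaada
  sorted[8] = caadab$adaac
  sorted[9] = ccaadab$adaa
  sorted[10] = daaccaadab$a
  sorted[11] = dab$adaaccaa
sorted[7] = b$adaaccaada

Answer: b$adaaccaada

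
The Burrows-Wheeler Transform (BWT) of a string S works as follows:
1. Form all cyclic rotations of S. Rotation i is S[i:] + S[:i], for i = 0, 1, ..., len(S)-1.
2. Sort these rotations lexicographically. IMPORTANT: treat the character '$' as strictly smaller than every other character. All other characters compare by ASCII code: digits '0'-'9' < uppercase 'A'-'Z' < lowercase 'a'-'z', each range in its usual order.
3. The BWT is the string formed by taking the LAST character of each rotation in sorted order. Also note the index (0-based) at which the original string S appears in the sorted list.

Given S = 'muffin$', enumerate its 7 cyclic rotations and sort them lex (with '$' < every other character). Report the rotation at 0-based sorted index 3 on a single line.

Answer: in$muff

Derivation:
All 7 rotations (rotation i = S[i:]+S[:i]):
  rot[0] = muffin$
  rot[1] = uffin$m
  rot[2] = ffin$mu
  rot[3] = fin$muf
  rot[4] = in$muff
  rot[5] = n$muffi
  rot[6] = $muffin
Sorted (with $ < everything):
  sorted[0] = $muffin
  sorted[1] = ffin$mu
  sorted[2] = fin$muf
  sorted[3] = in$muff
  sorted[4] = muffin$
  sorted[5] = n$muffi
  sorted[6] = uffin$m
sorted[3] = in$muff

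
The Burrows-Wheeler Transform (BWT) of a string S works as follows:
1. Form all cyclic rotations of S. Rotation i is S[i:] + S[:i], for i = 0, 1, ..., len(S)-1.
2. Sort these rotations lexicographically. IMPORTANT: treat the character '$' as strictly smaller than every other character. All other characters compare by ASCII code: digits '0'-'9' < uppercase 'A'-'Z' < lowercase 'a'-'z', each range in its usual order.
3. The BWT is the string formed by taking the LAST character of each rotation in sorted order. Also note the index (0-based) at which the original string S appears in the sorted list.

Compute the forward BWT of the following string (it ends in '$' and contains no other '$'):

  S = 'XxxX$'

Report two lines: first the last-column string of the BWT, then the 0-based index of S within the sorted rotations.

All 5 rotations (rotation i = S[i:]+S[:i]):
  rot[0] = XxxX$
  rot[1] = xxX$X
  rot[2] = xX$Xx
  rot[3] = X$Xxx
  rot[4] = $XxxX
Sorted (with $ < everything):
  sorted[0] = $XxxX  (last char: 'X')
  sorted[1] = X$Xxx  (last char: 'x')
  sorted[2] = XxxX$  (last char: '$')
  sorted[3] = xX$Xx  (last char: 'x')
  sorted[4] = xxX$X  (last char: 'X')
Last column: Xx$xX
Original string S is at sorted index 2

Answer: Xx$xX
2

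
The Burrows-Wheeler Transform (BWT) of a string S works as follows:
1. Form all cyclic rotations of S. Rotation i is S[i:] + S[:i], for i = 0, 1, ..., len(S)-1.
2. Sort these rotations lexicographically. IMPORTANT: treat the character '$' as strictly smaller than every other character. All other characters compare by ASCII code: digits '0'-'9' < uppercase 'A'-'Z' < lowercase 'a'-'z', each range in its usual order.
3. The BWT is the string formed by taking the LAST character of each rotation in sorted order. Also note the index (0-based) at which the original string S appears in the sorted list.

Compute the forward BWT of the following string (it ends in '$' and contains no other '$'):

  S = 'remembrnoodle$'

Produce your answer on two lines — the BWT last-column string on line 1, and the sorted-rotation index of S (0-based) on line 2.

All 14 rotations (rotation i = S[i:]+S[:i]):
  rot[0] = remembrnoodle$
  rot[1] = emembrnoodle$r
  rot[2] = membrnoodle$re
  rot[3] = embrnoodle$rem
  rot[4] = mbrnoodle$reme
  rot[5] = brnoodle$remem
  rot[6] = rnoodle$rememb
  rot[7] = noodle$remembr
  rot[8] = oodle$remembrn
  rot[9] = odle$remembrno
  rot[10] = dle$remembrnoo
  rot[11] = le$remembrnood
  rot[12] = e$remembrnoodl
  rot[13] = $remembrnoodle
Sorted (with $ < everything):
  sorted[0] = $remembrnoodle  (last char: 'e')
  sorted[1] = brnoodle$remem  (last char: 'm')
  sorted[2] = dle$remembrnoo  (last char: 'o')
  sorted[3] = e$remembrnoodl  (last char: 'l')
  sorted[4] = embrnoodle$rem  (last char: 'm')
  sorted[5] = emembrnoodle$r  (last char: 'r')
  sorted[6] = le$remembrnood  (last char: 'd')
  sorted[7] = mbrnoodle$reme  (last char: 'e')
  sorted[8] = membrnoodle$re  (last char: 'e')
  sorted[9] = noodle$remembr  (last char: 'r')
  sorted[10] = odle$remembrno  (last char: 'o')
  sorted[11] = oodle$remembrn  (last char: 'n')
  sorted[12] = remembrnoodle$  (last char: '$')
  sorted[13] = rnoodle$rememb  (last char: 'b')
Last column: emolmrdeeron$b
Original string S is at sorted index 12

Answer: emolmrdeeron$b
12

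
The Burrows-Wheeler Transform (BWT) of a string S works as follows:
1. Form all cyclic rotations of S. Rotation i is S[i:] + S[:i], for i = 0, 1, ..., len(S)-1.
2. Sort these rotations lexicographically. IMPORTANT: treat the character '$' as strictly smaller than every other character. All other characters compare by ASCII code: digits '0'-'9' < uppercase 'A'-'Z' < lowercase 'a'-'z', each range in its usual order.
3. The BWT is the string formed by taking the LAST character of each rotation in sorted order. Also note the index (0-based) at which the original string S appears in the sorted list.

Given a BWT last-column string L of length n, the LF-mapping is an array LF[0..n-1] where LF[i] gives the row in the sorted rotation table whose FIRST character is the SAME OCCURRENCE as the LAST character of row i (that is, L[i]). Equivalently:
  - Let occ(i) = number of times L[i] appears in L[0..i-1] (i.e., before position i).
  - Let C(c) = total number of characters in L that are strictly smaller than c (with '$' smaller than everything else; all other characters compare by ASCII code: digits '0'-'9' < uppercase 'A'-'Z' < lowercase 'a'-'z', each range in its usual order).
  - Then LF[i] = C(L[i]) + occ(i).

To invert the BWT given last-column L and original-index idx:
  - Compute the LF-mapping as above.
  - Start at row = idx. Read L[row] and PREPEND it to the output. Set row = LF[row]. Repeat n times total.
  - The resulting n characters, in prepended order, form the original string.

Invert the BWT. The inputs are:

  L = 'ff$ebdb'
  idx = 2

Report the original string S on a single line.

LF mapping: 5 6 0 4 1 3 2
Walk LF starting at row 2, prepending L[row]:
  step 1: row=2, L[2]='$', prepend. Next row=LF[2]=0
  step 2: row=0, L[0]='f', prepend. Next row=LF[0]=5
  step 3: row=5, L[5]='d', prepend. Next row=LF[5]=3
  step 4: row=3, L[3]='e', prepend. Next row=LF[3]=4
  step 5: row=4, L[4]='b', prepend. Next row=LF[4]=1
  step 6: row=1, L[1]='f', prepend. Next row=LF[1]=6
  step 7: row=6, L[6]='b', prepend. Next row=LF[6]=2
Reversed output: bfbedf$

Answer: bfbedf$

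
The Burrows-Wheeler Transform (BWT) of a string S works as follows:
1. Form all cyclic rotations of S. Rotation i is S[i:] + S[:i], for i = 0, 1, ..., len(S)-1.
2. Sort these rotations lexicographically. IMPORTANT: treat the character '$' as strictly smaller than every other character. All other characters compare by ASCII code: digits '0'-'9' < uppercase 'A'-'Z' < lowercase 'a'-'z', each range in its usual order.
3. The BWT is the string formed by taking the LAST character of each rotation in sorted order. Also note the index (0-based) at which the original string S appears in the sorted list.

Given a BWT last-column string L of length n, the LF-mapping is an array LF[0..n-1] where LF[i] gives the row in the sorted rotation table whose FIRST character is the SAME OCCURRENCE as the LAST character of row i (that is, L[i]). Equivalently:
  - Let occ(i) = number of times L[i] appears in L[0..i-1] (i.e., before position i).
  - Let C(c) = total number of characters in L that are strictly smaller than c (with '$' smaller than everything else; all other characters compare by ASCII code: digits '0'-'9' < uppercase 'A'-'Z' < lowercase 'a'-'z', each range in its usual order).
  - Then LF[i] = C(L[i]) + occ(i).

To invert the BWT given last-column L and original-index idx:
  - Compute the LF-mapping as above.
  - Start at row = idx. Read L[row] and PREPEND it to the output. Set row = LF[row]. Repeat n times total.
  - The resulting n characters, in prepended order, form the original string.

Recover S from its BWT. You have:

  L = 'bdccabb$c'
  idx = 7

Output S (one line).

LF mapping: 2 8 5 6 1 3 4 0 7
Walk LF starting at row 7, prepending L[row]:
  step 1: row=7, L[7]='$', prepend. Next row=LF[7]=0
  step 2: row=0, L[0]='b', prepend. Next row=LF[0]=2
  step 3: row=2, L[2]='c', prepend. Next row=LF[2]=5
  step 4: row=5, L[5]='b', prepend. Next row=LF[5]=3
  step 5: row=3, L[3]='c', prepend. Next row=LF[3]=6
  step 6: row=6, L[6]='b', prepend. Next row=LF[6]=4
  step 7: row=4, L[4]='a', prepend. Next row=LF[4]=1
  step 8: row=1, L[1]='d', prepend. Next row=LF[1]=8
  step 9: row=8, L[8]='c', prepend. Next row=LF[8]=7
Reversed output: cdabcbcb$

Answer: cdabcbcb$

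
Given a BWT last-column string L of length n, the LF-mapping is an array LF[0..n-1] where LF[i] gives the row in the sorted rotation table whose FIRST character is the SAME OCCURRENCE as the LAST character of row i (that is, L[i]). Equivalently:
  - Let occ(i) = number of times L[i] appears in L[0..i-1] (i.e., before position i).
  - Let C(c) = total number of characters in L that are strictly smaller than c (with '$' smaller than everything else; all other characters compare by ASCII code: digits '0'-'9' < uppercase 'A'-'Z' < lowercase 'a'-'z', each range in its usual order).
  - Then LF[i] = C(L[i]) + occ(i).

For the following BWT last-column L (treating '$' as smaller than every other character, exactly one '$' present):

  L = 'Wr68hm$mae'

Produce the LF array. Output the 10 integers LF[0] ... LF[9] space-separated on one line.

Char counts: '$':1, '6':1, '8':1, 'W':1, 'a':1, 'e':1, 'h':1, 'm':2, 'r':1
C (first-col start): C('$')=0, C('6')=1, C('8')=2, C('W')=3, C('a')=4, C('e')=5, C('h')=6, C('m')=7, C('r')=9
L[0]='W': occ=0, LF[0]=C('W')+0=3+0=3
L[1]='r': occ=0, LF[1]=C('r')+0=9+0=9
L[2]='6': occ=0, LF[2]=C('6')+0=1+0=1
L[3]='8': occ=0, LF[3]=C('8')+0=2+0=2
L[4]='h': occ=0, LF[4]=C('h')+0=6+0=6
L[5]='m': occ=0, LF[5]=C('m')+0=7+0=7
L[6]='$': occ=0, LF[6]=C('$')+0=0+0=0
L[7]='m': occ=1, LF[7]=C('m')+1=7+1=8
L[8]='a': occ=0, LF[8]=C('a')+0=4+0=4
L[9]='e': occ=0, LF[9]=C('e')+0=5+0=5

Answer: 3 9 1 2 6 7 0 8 4 5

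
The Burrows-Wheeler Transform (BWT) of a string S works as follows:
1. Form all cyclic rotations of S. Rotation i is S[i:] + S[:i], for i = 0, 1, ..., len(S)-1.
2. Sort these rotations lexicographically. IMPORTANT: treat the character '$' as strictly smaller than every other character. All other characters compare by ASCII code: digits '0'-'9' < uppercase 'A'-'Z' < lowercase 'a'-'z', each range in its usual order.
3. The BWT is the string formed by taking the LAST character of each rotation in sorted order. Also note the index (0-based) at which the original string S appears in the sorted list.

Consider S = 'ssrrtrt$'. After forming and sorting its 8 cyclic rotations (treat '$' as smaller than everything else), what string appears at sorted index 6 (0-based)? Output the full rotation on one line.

All 8 rotations (rotation i = S[i:]+S[:i]):
  rot[0] = ssrrtrt$
  rot[1] = srrtrt$s
  rot[2] = rrtrt$ss
  rot[3] = rtrt$ssr
  rot[4] = trt$ssrr
  rot[5] = rt$ssrrt
  rot[6] = t$ssrrtr
  rot[7] = $ssrrtrt
Sorted (with $ < everything):
  sorted[0] = $ssrrtrt
  sorted[1] = rrtrt$ss
  sorted[2] = rt$ssrrt
  sorted[3] = rtrt$ssr
  sorted[4] = srrtrt$s
  sorted[5] = ssrrtrt$
  sorted[6] = t$ssrrtr
  sorted[7] = trt$ssrr
sorted[6] = t$ssrrtr

Answer: t$ssrrtr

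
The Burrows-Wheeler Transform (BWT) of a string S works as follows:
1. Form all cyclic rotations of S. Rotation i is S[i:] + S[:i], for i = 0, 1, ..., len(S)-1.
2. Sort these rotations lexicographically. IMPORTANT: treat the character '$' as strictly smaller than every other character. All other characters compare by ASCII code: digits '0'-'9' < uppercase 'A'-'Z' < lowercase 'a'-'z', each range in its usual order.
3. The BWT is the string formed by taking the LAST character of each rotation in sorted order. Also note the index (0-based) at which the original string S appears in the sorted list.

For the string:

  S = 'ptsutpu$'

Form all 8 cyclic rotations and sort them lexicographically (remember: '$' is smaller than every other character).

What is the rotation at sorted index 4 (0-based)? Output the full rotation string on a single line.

Answer: tpu$ptsu

Derivation:
All 8 rotations (rotation i = S[i:]+S[:i]):
  rot[0] = ptsutpu$
  rot[1] = tsutpu$p
  rot[2] = sutpu$pt
  rot[3] = utpu$pts
  rot[4] = tpu$ptsu
  rot[5] = pu$ptsut
  rot[6] = u$ptsutp
  rot[7] = $ptsutpu
Sorted (with $ < everything):
  sorted[0] = $ptsutpu
  sorted[1] = ptsutpu$
  sorted[2] = pu$ptsut
  sorted[3] = sutpu$pt
  sorted[4] = tpu$ptsu
  sorted[5] = tsutpu$p
  sorted[6] = u$ptsutp
  sorted[7] = utpu$pts
sorted[4] = tpu$ptsu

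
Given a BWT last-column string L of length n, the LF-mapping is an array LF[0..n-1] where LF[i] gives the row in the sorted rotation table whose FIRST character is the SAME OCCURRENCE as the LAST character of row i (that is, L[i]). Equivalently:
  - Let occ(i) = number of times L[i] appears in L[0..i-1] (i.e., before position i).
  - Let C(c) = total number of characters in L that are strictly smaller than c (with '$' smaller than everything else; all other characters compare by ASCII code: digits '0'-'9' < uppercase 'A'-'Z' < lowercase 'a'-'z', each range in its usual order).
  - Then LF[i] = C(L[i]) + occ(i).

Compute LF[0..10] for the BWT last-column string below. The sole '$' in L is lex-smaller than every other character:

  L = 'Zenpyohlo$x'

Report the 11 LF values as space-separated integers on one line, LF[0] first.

Char counts: '$':1, 'Z':1, 'e':1, 'h':1, 'l':1, 'n':1, 'o':2, 'p':1, 'x':1, 'y':1
C (first-col start): C('$')=0, C('Z')=1, C('e')=2, C('h')=3, C('l')=4, C('n')=5, C('o')=6, C('p')=8, C('x')=9, C('y')=10
L[0]='Z': occ=0, LF[0]=C('Z')+0=1+0=1
L[1]='e': occ=0, LF[1]=C('e')+0=2+0=2
L[2]='n': occ=0, LF[2]=C('n')+0=5+0=5
L[3]='p': occ=0, LF[3]=C('p')+0=8+0=8
L[4]='y': occ=0, LF[4]=C('y')+0=10+0=10
L[5]='o': occ=0, LF[5]=C('o')+0=6+0=6
L[6]='h': occ=0, LF[6]=C('h')+0=3+0=3
L[7]='l': occ=0, LF[7]=C('l')+0=4+0=4
L[8]='o': occ=1, LF[8]=C('o')+1=6+1=7
L[9]='$': occ=0, LF[9]=C('$')+0=0+0=0
L[10]='x': occ=0, LF[10]=C('x')+0=9+0=9

Answer: 1 2 5 8 10 6 3 4 7 0 9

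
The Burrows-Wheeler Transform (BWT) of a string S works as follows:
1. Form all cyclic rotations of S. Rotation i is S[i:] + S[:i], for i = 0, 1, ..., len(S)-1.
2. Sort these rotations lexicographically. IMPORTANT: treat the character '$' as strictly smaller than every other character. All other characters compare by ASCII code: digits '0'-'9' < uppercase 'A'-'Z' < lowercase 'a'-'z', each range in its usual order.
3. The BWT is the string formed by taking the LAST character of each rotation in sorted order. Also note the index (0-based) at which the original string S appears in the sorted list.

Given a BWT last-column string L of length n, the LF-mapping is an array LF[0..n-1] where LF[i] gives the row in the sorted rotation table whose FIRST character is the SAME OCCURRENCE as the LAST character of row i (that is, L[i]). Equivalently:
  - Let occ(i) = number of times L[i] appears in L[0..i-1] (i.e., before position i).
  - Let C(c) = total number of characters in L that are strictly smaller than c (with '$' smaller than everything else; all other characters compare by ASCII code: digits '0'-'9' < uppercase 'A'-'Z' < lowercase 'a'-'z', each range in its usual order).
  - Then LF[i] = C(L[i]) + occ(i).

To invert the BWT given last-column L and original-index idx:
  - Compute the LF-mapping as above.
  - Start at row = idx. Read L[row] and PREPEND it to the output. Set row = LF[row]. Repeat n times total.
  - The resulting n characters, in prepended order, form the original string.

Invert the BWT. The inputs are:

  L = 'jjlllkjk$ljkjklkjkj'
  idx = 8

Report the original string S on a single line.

Answer: kjkljjljkkklkjlljj$

Derivation:
LF mapping: 1 2 14 15 16 8 3 9 0 17 4 10 5 11 18 12 6 13 7
Walk LF starting at row 8, prepending L[row]:
  step 1: row=8, L[8]='$', prepend. Next row=LF[8]=0
  step 2: row=0, L[0]='j', prepend. Next row=LF[0]=1
  step 3: row=1, L[1]='j', prepend. Next row=LF[1]=2
  step 4: row=2, L[2]='l', prepend. Next row=LF[2]=14
  step 5: row=14, L[14]='l', prepend. Next row=LF[14]=18
  step 6: row=18, L[18]='j', prepend. Next row=LF[18]=7
  step 7: row=7, L[7]='k', prepend. Next row=LF[7]=9
  step 8: row=9, L[9]='l', prepend. Next row=LF[9]=17
  step 9: row=17, L[17]='k', prepend. Next row=LF[17]=13
  step 10: row=13, L[13]='k', prepend. Next row=LF[13]=11
  step 11: row=11, L[11]='k', prepend. Next row=LF[11]=10
  step 12: row=10, L[10]='j', prepend. Next row=LF[10]=4
  step 13: row=4, L[4]='l', prepend. Next row=LF[4]=16
  step 14: row=16, L[16]='j', prepend. Next row=LF[16]=6
  step 15: row=6, L[6]='j', prepend. Next row=LF[6]=3
  step 16: row=3, L[3]='l', prepend. Next row=LF[3]=15
  step 17: row=15, L[15]='k', prepend. Next row=LF[15]=12
  step 18: row=12, L[12]='j', prepend. Next row=LF[12]=5
  step 19: row=5, L[5]='k', prepend. Next row=LF[5]=8
Reversed output: kjkljjljkkklkjlljj$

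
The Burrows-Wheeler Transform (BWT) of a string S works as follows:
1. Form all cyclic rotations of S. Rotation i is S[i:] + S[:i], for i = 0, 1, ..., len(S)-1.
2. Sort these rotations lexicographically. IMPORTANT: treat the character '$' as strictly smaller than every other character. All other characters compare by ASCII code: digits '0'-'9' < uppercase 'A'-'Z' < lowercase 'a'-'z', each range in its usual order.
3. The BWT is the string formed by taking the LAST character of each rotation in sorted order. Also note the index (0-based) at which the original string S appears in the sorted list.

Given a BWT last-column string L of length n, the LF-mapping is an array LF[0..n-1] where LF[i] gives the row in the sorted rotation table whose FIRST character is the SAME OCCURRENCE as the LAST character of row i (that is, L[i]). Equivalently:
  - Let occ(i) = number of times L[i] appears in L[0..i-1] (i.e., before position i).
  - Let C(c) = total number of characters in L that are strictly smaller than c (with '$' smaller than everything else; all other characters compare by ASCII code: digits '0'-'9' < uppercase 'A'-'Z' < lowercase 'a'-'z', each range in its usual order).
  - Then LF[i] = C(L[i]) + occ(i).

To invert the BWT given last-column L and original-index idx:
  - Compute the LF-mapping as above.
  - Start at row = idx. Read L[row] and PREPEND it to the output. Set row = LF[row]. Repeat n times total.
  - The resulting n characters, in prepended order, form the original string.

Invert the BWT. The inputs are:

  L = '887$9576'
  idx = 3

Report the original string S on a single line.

Answer: 7697858$

Derivation:
LF mapping: 5 6 3 0 7 1 4 2
Walk LF starting at row 3, prepending L[row]:
  step 1: row=3, L[3]='$', prepend. Next row=LF[3]=0
  step 2: row=0, L[0]='8', prepend. Next row=LF[0]=5
  step 3: row=5, L[5]='5', prepend. Next row=LF[5]=1
  step 4: row=1, L[1]='8', prepend. Next row=LF[1]=6
  step 5: row=6, L[6]='7', prepend. Next row=LF[6]=4
  step 6: row=4, L[4]='9', prepend. Next row=LF[4]=7
  step 7: row=7, L[7]='6', prepend. Next row=LF[7]=2
  step 8: row=2, L[2]='7', prepend. Next row=LF[2]=3
Reversed output: 7697858$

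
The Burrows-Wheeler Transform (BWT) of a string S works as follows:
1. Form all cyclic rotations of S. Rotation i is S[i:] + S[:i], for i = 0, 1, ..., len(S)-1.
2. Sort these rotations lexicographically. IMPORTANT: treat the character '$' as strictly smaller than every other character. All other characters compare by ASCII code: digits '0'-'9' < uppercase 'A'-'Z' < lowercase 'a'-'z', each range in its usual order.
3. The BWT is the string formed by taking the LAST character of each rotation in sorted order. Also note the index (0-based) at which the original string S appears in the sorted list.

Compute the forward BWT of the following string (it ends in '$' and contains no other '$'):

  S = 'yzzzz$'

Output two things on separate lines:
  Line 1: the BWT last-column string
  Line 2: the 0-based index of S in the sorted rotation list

All 6 rotations (rotation i = S[i:]+S[:i]):
  rot[0] = yzzzz$
  rot[1] = zzzz$y
  rot[2] = zzz$yz
  rot[3] = zz$yzz
  rot[4] = z$yzzz
  rot[5] = $yzzzz
Sorted (with $ < everything):
  sorted[0] = $yzzzz  (last char: 'z')
  sorted[1] = yzzzz$  (last char: '$')
  sorted[2] = z$yzzz  (last char: 'z')
  sorted[3] = zz$yzz  (last char: 'z')
  sorted[4] = zzz$yz  (last char: 'z')
  sorted[5] = zzzz$y  (last char: 'y')
Last column: z$zzzy
Original string S is at sorted index 1

Answer: z$zzzy
1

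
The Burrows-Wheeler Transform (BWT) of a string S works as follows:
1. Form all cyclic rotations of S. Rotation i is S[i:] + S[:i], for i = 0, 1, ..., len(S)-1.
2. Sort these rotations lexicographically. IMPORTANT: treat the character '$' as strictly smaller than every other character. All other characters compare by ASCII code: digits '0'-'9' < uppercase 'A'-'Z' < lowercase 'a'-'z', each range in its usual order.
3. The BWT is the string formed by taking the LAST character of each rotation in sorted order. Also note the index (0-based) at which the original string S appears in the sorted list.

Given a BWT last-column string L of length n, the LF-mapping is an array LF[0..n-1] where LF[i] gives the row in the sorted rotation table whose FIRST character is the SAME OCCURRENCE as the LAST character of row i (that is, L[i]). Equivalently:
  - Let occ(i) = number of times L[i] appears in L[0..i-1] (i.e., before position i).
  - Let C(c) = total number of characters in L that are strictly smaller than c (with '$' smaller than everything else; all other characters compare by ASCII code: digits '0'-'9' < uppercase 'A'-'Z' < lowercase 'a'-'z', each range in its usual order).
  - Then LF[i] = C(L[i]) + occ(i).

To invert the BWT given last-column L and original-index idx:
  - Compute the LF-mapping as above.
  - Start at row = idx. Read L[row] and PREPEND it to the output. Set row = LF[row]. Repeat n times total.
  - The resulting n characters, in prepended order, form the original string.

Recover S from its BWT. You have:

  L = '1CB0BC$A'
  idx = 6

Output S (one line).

LF mapping: 2 6 4 1 5 7 0 3
Walk LF starting at row 6, prepending L[row]:
  step 1: row=6, L[6]='$', prepend. Next row=LF[6]=0
  step 2: row=0, L[0]='1', prepend. Next row=LF[0]=2
  step 3: row=2, L[2]='B', prepend. Next row=LF[2]=4
  step 4: row=4, L[4]='B', prepend. Next row=LF[4]=5
  step 5: row=5, L[5]='C', prepend. Next row=LF[5]=7
  step 6: row=7, L[7]='A', prepend. Next row=LF[7]=3
  step 7: row=3, L[3]='0', prepend. Next row=LF[3]=1
  step 8: row=1, L[1]='C', prepend. Next row=LF[1]=6
Reversed output: C0ACBB1$

Answer: C0ACBB1$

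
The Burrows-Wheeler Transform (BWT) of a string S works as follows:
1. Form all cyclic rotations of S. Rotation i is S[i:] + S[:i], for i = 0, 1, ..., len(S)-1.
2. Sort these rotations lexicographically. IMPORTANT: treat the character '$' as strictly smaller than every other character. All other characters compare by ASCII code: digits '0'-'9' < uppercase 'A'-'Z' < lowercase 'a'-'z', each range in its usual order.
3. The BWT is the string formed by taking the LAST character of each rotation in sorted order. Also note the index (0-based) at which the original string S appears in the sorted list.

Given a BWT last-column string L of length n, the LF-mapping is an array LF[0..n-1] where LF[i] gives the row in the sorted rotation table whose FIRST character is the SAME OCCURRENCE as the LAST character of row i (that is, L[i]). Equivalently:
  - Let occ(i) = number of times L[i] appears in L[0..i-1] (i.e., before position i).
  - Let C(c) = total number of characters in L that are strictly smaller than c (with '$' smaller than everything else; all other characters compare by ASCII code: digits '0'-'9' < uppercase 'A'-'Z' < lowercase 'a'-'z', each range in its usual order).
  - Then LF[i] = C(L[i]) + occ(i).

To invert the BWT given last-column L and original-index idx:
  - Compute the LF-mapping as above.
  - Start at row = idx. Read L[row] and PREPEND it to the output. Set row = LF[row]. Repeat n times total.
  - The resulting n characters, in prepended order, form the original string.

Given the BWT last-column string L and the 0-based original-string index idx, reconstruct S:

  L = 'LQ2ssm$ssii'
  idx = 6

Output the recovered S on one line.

LF mapping: 2 3 1 7 8 6 0 9 10 4 5
Walk LF starting at row 6, prepending L[row]:
  step 1: row=6, L[6]='$', prepend. Next row=LF[6]=0
  step 2: row=0, L[0]='L', prepend. Next row=LF[0]=2
  step 3: row=2, L[2]='2', prepend. Next row=LF[2]=1
  step 4: row=1, L[1]='Q', prepend. Next row=LF[1]=3
  step 5: row=3, L[3]='s', prepend. Next row=LF[3]=7
  step 6: row=7, L[7]='s', prepend. Next row=LF[7]=9
  step 7: row=9, L[9]='i', prepend. Next row=LF[9]=4
  step 8: row=4, L[4]='s', prepend. Next row=LF[4]=8
  step 9: row=8, L[8]='s', prepend. Next row=LF[8]=10
  step 10: row=10, L[10]='i', prepend. Next row=LF[10]=5
  step 11: row=5, L[5]='m', prepend. Next row=LF[5]=6
Reversed output: mississQ2L$

Answer: mississQ2L$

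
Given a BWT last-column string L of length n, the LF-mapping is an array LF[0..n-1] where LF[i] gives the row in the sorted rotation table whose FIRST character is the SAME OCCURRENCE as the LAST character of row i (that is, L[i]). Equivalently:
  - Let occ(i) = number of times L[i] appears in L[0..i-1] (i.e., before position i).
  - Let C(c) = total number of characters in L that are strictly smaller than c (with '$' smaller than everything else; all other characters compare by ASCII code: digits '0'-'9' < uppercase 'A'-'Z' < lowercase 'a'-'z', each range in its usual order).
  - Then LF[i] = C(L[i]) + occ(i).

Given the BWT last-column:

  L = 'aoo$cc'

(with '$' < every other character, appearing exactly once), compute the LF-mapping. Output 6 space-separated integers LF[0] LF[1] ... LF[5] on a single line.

Char counts: '$':1, 'a':1, 'c':2, 'o':2
C (first-col start): C('$')=0, C('a')=1, C('c')=2, C('o')=4
L[0]='a': occ=0, LF[0]=C('a')+0=1+0=1
L[1]='o': occ=0, LF[1]=C('o')+0=4+0=4
L[2]='o': occ=1, LF[2]=C('o')+1=4+1=5
L[3]='$': occ=0, LF[3]=C('$')+0=0+0=0
L[4]='c': occ=0, LF[4]=C('c')+0=2+0=2
L[5]='c': occ=1, LF[5]=C('c')+1=2+1=3

Answer: 1 4 5 0 2 3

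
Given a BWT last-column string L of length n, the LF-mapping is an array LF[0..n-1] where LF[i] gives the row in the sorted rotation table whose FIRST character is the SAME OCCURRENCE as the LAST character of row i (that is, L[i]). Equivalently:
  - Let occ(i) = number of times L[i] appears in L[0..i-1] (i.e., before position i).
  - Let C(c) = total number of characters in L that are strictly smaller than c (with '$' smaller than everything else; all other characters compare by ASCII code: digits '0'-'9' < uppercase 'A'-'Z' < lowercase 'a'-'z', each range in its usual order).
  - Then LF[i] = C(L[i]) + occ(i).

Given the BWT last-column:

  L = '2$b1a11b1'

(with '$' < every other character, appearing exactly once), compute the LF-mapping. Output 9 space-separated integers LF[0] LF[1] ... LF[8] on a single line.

Char counts: '$':1, '1':4, '2':1, 'a':1, 'b':2
C (first-col start): C('$')=0, C('1')=1, C('2')=5, C('a')=6, C('b')=7
L[0]='2': occ=0, LF[0]=C('2')+0=5+0=5
L[1]='$': occ=0, LF[1]=C('$')+0=0+0=0
L[2]='b': occ=0, LF[2]=C('b')+0=7+0=7
L[3]='1': occ=0, LF[3]=C('1')+0=1+0=1
L[4]='a': occ=0, LF[4]=C('a')+0=6+0=6
L[5]='1': occ=1, LF[5]=C('1')+1=1+1=2
L[6]='1': occ=2, LF[6]=C('1')+2=1+2=3
L[7]='b': occ=1, LF[7]=C('b')+1=7+1=8
L[8]='1': occ=3, LF[8]=C('1')+3=1+3=4

Answer: 5 0 7 1 6 2 3 8 4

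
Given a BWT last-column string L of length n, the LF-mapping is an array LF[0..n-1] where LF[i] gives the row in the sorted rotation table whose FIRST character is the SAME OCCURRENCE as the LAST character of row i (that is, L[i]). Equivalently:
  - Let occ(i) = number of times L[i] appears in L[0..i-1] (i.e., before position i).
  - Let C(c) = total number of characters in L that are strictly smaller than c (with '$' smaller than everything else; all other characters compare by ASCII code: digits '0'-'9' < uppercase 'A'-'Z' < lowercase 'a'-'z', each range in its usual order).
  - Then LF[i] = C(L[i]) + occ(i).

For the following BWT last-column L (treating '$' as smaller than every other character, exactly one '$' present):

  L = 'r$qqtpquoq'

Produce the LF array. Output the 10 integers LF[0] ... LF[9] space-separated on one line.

Char counts: '$':1, 'o':1, 'p':1, 'q':4, 'r':1, 't':1, 'u':1
C (first-col start): C('$')=0, C('o')=1, C('p')=2, C('q')=3, C('r')=7, C('t')=8, C('u')=9
L[0]='r': occ=0, LF[0]=C('r')+0=7+0=7
L[1]='$': occ=0, LF[1]=C('$')+0=0+0=0
L[2]='q': occ=0, LF[2]=C('q')+0=3+0=3
L[3]='q': occ=1, LF[3]=C('q')+1=3+1=4
L[4]='t': occ=0, LF[4]=C('t')+0=8+0=8
L[5]='p': occ=0, LF[5]=C('p')+0=2+0=2
L[6]='q': occ=2, LF[6]=C('q')+2=3+2=5
L[7]='u': occ=0, LF[7]=C('u')+0=9+0=9
L[8]='o': occ=0, LF[8]=C('o')+0=1+0=1
L[9]='q': occ=3, LF[9]=C('q')+3=3+3=6

Answer: 7 0 3 4 8 2 5 9 1 6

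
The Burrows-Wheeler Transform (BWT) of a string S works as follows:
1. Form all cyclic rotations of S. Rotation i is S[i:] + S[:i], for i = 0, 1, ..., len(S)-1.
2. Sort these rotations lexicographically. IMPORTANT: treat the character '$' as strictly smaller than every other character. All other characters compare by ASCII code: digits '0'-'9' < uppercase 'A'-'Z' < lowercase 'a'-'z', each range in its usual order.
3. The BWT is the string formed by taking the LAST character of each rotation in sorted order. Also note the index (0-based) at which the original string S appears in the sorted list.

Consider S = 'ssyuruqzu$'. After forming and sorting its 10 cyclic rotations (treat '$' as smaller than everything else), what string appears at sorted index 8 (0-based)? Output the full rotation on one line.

All 10 rotations (rotation i = S[i:]+S[:i]):
  rot[0] = ssyuruqzu$
  rot[1] = syuruqzu$s
  rot[2] = yuruqzu$ss
  rot[3] = uruqzu$ssy
  rot[4] = ruqzu$ssyu
  rot[5] = uqzu$ssyur
  rot[6] = qzu$ssyuru
  rot[7] = zu$ssyuruq
  rot[8] = u$ssyuruqz
  rot[9] = $ssyuruqzu
Sorted (with $ < everything):
  sorted[0] = $ssyuruqzu
  sorted[1] = qzu$ssyuru
  sorted[2] = ruqzu$ssyu
  sorted[3] = ssyuruqzu$
  sorted[4] = syuruqzu$s
  sorted[5] = u$ssyuruqz
  sorted[6] = uqzu$ssyur
  sorted[7] = uruqzu$ssy
  sorted[8] = yuruqzu$ss
  sorted[9] = zu$ssyuruq
sorted[8] = yuruqzu$ss

Answer: yuruqzu$ss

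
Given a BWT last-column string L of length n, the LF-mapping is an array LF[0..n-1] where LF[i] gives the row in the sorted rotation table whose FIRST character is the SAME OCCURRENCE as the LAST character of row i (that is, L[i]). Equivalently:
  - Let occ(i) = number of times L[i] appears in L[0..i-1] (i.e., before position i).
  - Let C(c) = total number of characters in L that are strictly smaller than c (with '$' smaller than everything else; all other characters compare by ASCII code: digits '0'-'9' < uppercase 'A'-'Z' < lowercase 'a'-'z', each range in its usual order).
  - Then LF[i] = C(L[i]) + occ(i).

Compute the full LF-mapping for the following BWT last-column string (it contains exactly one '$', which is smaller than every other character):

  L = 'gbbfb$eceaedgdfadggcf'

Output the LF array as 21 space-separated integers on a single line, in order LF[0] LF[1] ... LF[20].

Char counts: '$':1, 'a':2, 'b':3, 'c':2, 'd':3, 'e':3, 'f':3, 'g':4
C (first-col start): C('$')=0, C('a')=1, C('b')=3, C('c')=6, C('d')=8, C('e')=11, C('f')=14, C('g')=17
L[0]='g': occ=0, LF[0]=C('g')+0=17+0=17
L[1]='b': occ=0, LF[1]=C('b')+0=3+0=3
L[2]='b': occ=1, LF[2]=C('b')+1=3+1=4
L[3]='f': occ=0, LF[3]=C('f')+0=14+0=14
L[4]='b': occ=2, LF[4]=C('b')+2=3+2=5
L[5]='$': occ=0, LF[5]=C('$')+0=0+0=0
L[6]='e': occ=0, LF[6]=C('e')+0=11+0=11
L[7]='c': occ=0, LF[7]=C('c')+0=6+0=6
L[8]='e': occ=1, LF[8]=C('e')+1=11+1=12
L[9]='a': occ=0, LF[9]=C('a')+0=1+0=1
L[10]='e': occ=2, LF[10]=C('e')+2=11+2=13
L[11]='d': occ=0, LF[11]=C('d')+0=8+0=8
L[12]='g': occ=1, LF[12]=C('g')+1=17+1=18
L[13]='d': occ=1, LF[13]=C('d')+1=8+1=9
L[14]='f': occ=1, LF[14]=C('f')+1=14+1=15
L[15]='a': occ=1, LF[15]=C('a')+1=1+1=2
L[16]='d': occ=2, LF[16]=C('d')+2=8+2=10
L[17]='g': occ=2, LF[17]=C('g')+2=17+2=19
L[18]='g': occ=3, LF[18]=C('g')+3=17+3=20
L[19]='c': occ=1, LF[19]=C('c')+1=6+1=7
L[20]='f': occ=2, LF[20]=C('f')+2=14+2=16

Answer: 17 3 4 14 5 0 11 6 12 1 13 8 18 9 15 2 10 19 20 7 16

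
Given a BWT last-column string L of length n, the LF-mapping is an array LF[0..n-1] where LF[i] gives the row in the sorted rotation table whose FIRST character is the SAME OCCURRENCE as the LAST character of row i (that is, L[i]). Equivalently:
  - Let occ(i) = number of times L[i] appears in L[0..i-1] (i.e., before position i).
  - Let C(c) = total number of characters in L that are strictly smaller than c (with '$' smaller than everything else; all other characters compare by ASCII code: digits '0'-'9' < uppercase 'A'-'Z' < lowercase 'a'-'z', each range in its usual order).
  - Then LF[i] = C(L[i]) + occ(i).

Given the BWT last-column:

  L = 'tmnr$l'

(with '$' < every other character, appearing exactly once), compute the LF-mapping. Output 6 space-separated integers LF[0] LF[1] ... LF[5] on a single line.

Answer: 5 2 3 4 0 1

Derivation:
Char counts: '$':1, 'l':1, 'm':1, 'n':1, 'r':1, 't':1
C (first-col start): C('$')=0, C('l')=1, C('m')=2, C('n')=3, C('r')=4, C('t')=5
L[0]='t': occ=0, LF[0]=C('t')+0=5+0=5
L[1]='m': occ=0, LF[1]=C('m')+0=2+0=2
L[2]='n': occ=0, LF[2]=C('n')+0=3+0=3
L[3]='r': occ=0, LF[3]=C('r')+0=4+0=4
L[4]='$': occ=0, LF[4]=C('$')+0=0+0=0
L[5]='l': occ=0, LF[5]=C('l')+0=1+0=1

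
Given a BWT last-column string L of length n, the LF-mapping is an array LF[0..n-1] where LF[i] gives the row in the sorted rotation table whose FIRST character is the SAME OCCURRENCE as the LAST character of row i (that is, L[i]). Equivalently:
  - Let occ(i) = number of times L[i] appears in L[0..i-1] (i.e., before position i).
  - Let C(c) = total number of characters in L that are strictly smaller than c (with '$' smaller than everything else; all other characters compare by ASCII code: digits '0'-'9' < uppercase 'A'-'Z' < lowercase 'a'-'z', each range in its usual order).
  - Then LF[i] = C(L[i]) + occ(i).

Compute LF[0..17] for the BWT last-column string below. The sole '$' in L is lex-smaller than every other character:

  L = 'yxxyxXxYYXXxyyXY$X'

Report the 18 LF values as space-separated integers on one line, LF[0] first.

Answer: 14 9 10 15 11 1 12 6 7 2 3 13 16 17 4 8 0 5

Derivation:
Char counts: '$':1, 'X':5, 'Y':3, 'x':5, 'y':4
C (first-col start): C('$')=0, C('X')=1, C('Y')=6, C('x')=9, C('y')=14
L[0]='y': occ=0, LF[0]=C('y')+0=14+0=14
L[1]='x': occ=0, LF[1]=C('x')+0=9+0=9
L[2]='x': occ=1, LF[2]=C('x')+1=9+1=10
L[3]='y': occ=1, LF[3]=C('y')+1=14+1=15
L[4]='x': occ=2, LF[4]=C('x')+2=9+2=11
L[5]='X': occ=0, LF[5]=C('X')+0=1+0=1
L[6]='x': occ=3, LF[6]=C('x')+3=9+3=12
L[7]='Y': occ=0, LF[7]=C('Y')+0=6+0=6
L[8]='Y': occ=1, LF[8]=C('Y')+1=6+1=7
L[9]='X': occ=1, LF[9]=C('X')+1=1+1=2
L[10]='X': occ=2, LF[10]=C('X')+2=1+2=3
L[11]='x': occ=4, LF[11]=C('x')+4=9+4=13
L[12]='y': occ=2, LF[12]=C('y')+2=14+2=16
L[13]='y': occ=3, LF[13]=C('y')+3=14+3=17
L[14]='X': occ=3, LF[14]=C('X')+3=1+3=4
L[15]='Y': occ=2, LF[15]=C('Y')+2=6+2=8
L[16]='$': occ=0, LF[16]=C('$')+0=0+0=0
L[17]='X': occ=4, LF[17]=C('X')+4=1+4=5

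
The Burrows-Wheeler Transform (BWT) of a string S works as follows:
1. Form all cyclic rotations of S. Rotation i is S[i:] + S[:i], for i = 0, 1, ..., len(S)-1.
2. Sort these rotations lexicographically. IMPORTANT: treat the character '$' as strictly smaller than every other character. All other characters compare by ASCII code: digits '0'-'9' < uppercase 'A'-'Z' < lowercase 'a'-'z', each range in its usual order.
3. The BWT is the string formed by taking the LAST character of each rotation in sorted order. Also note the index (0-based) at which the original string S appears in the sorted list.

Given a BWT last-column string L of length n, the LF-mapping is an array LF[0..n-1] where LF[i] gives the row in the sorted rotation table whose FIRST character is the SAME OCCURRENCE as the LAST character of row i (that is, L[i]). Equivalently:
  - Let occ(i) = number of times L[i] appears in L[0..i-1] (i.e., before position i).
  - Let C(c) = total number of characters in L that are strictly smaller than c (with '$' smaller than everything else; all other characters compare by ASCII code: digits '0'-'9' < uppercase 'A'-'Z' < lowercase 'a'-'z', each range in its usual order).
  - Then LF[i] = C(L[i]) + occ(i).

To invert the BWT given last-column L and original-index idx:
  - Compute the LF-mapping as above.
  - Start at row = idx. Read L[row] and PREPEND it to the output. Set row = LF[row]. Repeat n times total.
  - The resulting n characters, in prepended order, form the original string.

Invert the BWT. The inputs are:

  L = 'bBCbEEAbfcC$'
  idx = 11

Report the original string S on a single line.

LF mapping: 7 2 3 8 5 6 1 9 11 10 4 0
Walk LF starting at row 11, prepending L[row]:
  step 1: row=11, L[11]='$', prepend. Next row=LF[11]=0
  step 2: row=0, L[0]='b', prepend. Next row=LF[0]=7
  step 3: row=7, L[7]='b', prepend. Next row=LF[7]=9
  step 4: row=9, L[9]='c', prepend. Next row=LF[9]=10
  step 5: row=10, L[10]='C', prepend. Next row=LF[10]=4
  step 6: row=4, L[4]='E', prepend. Next row=LF[4]=5
  step 7: row=5, L[5]='E', prepend. Next row=LF[5]=6
  step 8: row=6, L[6]='A', prepend. Next row=LF[6]=1
  step 9: row=1, L[1]='B', prepend. Next row=LF[1]=2
  step 10: row=2, L[2]='C', prepend. Next row=LF[2]=3
  step 11: row=3, L[3]='b', prepend. Next row=LF[3]=8
  step 12: row=8, L[8]='f', prepend. Next row=LF[8]=11
Reversed output: fbCBAEECcbb$

Answer: fbCBAEECcbb$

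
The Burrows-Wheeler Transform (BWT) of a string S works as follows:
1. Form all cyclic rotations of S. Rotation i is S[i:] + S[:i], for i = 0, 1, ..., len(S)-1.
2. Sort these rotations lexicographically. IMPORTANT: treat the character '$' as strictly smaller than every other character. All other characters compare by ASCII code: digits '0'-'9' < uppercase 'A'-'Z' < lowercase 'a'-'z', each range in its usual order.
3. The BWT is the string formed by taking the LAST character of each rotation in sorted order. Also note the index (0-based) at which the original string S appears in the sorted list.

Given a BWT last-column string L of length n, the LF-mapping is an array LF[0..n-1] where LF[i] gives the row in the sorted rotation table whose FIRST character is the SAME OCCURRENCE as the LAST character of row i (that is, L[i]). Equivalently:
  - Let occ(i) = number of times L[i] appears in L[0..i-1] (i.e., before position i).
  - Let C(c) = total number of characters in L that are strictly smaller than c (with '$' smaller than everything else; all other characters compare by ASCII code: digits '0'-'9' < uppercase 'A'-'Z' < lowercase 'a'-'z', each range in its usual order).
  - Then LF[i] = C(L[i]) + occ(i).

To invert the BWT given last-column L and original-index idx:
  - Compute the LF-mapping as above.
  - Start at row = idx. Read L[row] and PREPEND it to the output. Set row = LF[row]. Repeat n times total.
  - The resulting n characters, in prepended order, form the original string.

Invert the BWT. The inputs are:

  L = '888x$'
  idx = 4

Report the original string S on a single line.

Answer: x888$

Derivation:
LF mapping: 1 2 3 4 0
Walk LF starting at row 4, prepending L[row]:
  step 1: row=4, L[4]='$', prepend. Next row=LF[4]=0
  step 2: row=0, L[0]='8', prepend. Next row=LF[0]=1
  step 3: row=1, L[1]='8', prepend. Next row=LF[1]=2
  step 4: row=2, L[2]='8', prepend. Next row=LF[2]=3
  step 5: row=3, L[3]='x', prepend. Next row=LF[3]=4
Reversed output: x888$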